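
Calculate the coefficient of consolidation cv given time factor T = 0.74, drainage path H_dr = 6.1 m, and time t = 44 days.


Using cv = T * H_dr^2 / t
H_dr^2 = 6.1^2 = 37.21
cv = 0.74 * 37.21 / 44
cv = 0.6258 m^2/day


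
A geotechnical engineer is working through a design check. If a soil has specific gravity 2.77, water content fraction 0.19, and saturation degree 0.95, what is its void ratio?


Using the relation e = Gs * w / S
e = 2.77 * 0.19 / 0.95
e = 0.554


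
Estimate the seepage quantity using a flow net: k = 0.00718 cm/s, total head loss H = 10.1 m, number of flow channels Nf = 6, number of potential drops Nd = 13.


Result: 0.0003347 m^3/s per m

Derivation:
Convert k to m/s for unit consistency with H:
k = 0.00718 cm/s = 0.00718 / 100 m/s = 7.18e-05 m/s
Using q = k * H * Nf / Nd
Nf / Nd = 6 / 13 = 0.4615
q = 7.18e-05 * 10.1 * 0.4615
q = 0.0003347 m^3/s per m


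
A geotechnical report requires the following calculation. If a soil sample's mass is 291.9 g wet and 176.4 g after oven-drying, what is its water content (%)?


Result: 65.48 %

Derivation:
Using w = (m_wet - m_dry) / m_dry * 100
m_wet - m_dry = 291.9 - 176.4 = 115.5 g
w = 115.5 / 176.4 * 100
w = 65.48 %


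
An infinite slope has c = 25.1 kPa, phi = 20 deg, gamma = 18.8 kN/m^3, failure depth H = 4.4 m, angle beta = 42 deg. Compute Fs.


Result: 1.014

Derivation:
Using Fs = c / (gamma*H*sin(beta)*cos(beta)) + tan(phi)/tan(beta)
Cohesion contribution = 25.1 / (18.8*4.4*sin(42)*cos(42))
Cohesion contribution = 0.610209
Friction contribution = tan(20)/tan(42) = 0.40423
Fs = 0.610209 + 0.40423
Fs = 1.014


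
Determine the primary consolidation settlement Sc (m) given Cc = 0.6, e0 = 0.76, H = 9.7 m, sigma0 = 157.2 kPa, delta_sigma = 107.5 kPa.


Using Sc = Cc * H / (1 + e0) * log10((sigma0 + delta_sigma) / sigma0)
Stress ratio = (157.2 + 107.5) / 157.2 = 1.68384
log10(1.68384) = 0.226301
Cc * H / (1 + e0) = 0.6 * 9.7 / (1 + 0.76) = 3.30682
Sc = 3.30682 * 0.226301
Sc = 0.7483 m


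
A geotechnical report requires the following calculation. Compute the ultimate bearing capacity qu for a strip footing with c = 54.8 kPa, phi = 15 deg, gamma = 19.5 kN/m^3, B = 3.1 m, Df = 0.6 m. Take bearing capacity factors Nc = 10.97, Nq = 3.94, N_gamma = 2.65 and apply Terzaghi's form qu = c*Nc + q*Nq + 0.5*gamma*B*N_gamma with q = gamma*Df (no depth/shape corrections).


Compute qu = c*Nc + gamma*Df*Nq + 0.5*gamma*B*N_gamma
Term 1: 54.8 * 10.97 = 601.156
Term 2: 19.5 * 0.6 * 3.94 = 46.098
Term 3: 0.5 * 19.5 * 3.1 * 2.65 = 80.09625
qu = 601.156 + 46.098 + 80.09625
qu = 727.35 kPa


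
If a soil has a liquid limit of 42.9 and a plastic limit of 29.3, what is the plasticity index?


Result: 13.6

Derivation:
Using PI = LL - PL
PI = 42.9 - 29.3
PI = 13.6


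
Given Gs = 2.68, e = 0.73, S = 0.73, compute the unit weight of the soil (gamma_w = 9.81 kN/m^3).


Result: 18.219 kN/m^3

Derivation:
Using gamma = gamma_w * (Gs + S*e) / (1 + e)
Numerator: Gs + S*e = 2.68 + 0.73*0.73 = 3.2129
Denominator: 1 + e = 1 + 0.73 = 1.73
gamma = 9.81 * 3.2129 / 1.73
gamma = 18.219 kN/m^3


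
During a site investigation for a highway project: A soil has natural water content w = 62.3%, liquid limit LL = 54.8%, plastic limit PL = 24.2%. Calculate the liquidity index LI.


Result: 1.245

Derivation:
First compute the plasticity index:
PI = LL - PL = 54.8 - 24.2 = 30.6
Then compute the liquidity index:
LI = (w - PL) / PI
LI = (62.3 - 24.2) / 30.6
LI = 1.245


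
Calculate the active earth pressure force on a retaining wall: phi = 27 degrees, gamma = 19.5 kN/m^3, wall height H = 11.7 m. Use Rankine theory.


Result: 501.2 kN/m

Derivation:
Compute active earth pressure coefficient:
Ka = tan^2(45 - phi/2) = tan^2(31.5) = 0.375525
Compute active force:
Pa = 0.5 * Ka * gamma * H^2
Pa = 0.5 * 0.375525 * 19.5 * 11.7^2
Pa = 501.2 kN/m


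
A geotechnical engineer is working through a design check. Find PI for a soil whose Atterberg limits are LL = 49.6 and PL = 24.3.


Using PI = LL - PL
PI = 49.6 - 24.3
PI = 25.3


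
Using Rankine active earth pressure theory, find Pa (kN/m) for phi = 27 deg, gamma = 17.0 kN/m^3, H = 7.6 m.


Compute active earth pressure coefficient:
Ka = tan^2(45 - phi/2) = tan^2(31.5) = 0.375525
Compute active force:
Pa = 0.5 * Ka * gamma * H^2
Pa = 0.5 * 0.375525 * 17.0 * 7.6^2
Pa = 184.37 kN/m


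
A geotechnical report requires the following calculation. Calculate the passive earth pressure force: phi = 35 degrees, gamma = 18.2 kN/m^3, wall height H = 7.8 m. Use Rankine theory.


Compute passive earth pressure coefficient:
Kp = tan^2(45 + phi/2) = tan^2(62.5) = 3.690172
Compute passive force:
Pp = 0.5 * Kp * gamma * H^2
Pp = 0.5 * 3.690172 * 18.2 * 7.8^2
Pp = 2043.04 kN/m


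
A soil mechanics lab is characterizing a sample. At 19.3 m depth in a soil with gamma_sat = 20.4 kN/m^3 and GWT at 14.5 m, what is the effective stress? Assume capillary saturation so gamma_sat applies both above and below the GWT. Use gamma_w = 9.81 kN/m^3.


Total stress = gamma_sat * depth
sigma = 20.4 * 19.3 = 393.72 kPa
Pore water pressure u = gamma_w * (depth - d_wt)
u = 9.81 * (19.3 - 14.5) = 47.088 kPa
Effective stress = sigma - u
sigma' = 393.72 - 47.088 = 346.63 kPa


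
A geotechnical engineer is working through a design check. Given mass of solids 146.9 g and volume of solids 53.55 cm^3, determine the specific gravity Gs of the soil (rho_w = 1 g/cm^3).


Result: 2.743

Derivation:
Using Gs = m_s / (V_s * rho_w)
Since rho_w = 1 g/cm^3:
Gs = 146.9 / 53.55
Gs = 2.743


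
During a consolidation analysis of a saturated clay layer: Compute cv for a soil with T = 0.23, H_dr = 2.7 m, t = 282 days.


Using cv = T * H_dr^2 / t
H_dr^2 = 2.7^2 = 7.29
cv = 0.23 * 7.29 / 282
cv = 0.00595 m^2/day


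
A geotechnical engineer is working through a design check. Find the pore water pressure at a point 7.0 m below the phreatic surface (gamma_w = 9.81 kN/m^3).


Result: 68.67 kPa

Derivation:
Using u = gamma_w * h_w
u = 9.81 * 7.0
u = 68.67 kPa


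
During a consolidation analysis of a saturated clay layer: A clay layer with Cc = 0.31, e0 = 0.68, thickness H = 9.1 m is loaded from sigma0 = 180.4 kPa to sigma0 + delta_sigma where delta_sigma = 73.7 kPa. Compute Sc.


Using Sc = Cc * H / (1 + e0) * log10((sigma0 + delta_sigma) / sigma0)
Stress ratio = (180.4 + 73.7) / 180.4 = 1.40854
log10(1.40854) = 0.148768
Cc * H / (1 + e0) = 0.31 * 9.1 / (1 + 0.68) = 1.67917
Sc = 1.67917 * 0.148768
Sc = 0.2498 m


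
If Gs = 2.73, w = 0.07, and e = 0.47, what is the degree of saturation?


Using S = Gs * w / e
S = 2.73 * 0.07 / 0.47
S = 0.4066


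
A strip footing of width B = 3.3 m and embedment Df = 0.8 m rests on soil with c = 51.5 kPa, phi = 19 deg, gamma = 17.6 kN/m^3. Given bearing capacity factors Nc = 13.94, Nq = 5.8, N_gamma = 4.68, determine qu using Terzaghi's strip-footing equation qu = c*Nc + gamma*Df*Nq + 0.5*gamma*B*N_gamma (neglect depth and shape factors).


Result: 935.48 kPa

Derivation:
Compute qu = c*Nc + gamma*Df*Nq + 0.5*gamma*B*N_gamma
Term 1: 51.5 * 13.94 = 717.91
Term 2: 17.6 * 0.8 * 5.8 = 81.664
Term 3: 0.5 * 17.6 * 3.3 * 4.68 = 135.9072
qu = 717.91 + 81.664 + 135.9072
qu = 935.48 kPa


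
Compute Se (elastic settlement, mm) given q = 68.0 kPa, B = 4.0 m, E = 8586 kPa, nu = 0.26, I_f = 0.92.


Using Se = q * B * (1 - nu^2) * I_f / E
1 - nu^2 = 1 - 0.26^2 = 0.9324
Se = 68.0 * 4.0 * 0.9324 * 0.92 / 8586
Se = 0.027175 m
Convert to mm: Se = 0.027175 * 1000 = 27.175 mm


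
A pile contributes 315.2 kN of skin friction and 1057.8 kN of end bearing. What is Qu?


Using Qu = Qf + Qb
Qu = 315.2 + 1057.8
Qu = 1373.0 kN


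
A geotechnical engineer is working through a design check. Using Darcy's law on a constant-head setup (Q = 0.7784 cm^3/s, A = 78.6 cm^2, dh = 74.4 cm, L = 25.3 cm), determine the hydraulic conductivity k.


Compute hydraulic gradient:
i = dh / L = 74.4 / 25.3 = 2.94071
Then apply Darcy's law:
k = Q / (A * i)
k = 0.7784 / (78.6 * 2.94071)
k = 0.7784 / 231.14
k = 0.003368 cm/s


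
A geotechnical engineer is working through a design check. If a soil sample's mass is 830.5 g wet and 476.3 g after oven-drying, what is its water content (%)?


Result: 74.36 %

Derivation:
Using w = (m_wet - m_dry) / m_dry * 100
m_wet - m_dry = 830.5 - 476.3 = 354.2 g
w = 354.2 / 476.3 * 100
w = 74.36 %


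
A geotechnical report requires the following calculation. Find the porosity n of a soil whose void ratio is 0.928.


Using the relation n = e / (1 + e)
n = 0.928 / (1 + 0.928)
n = 0.928 / 1.928
n = 0.4813


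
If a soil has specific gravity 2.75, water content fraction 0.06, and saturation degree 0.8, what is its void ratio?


Using the relation e = Gs * w / S
e = 2.75 * 0.06 / 0.8
e = 0.2062


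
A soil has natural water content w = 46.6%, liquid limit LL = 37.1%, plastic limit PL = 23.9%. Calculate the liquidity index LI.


First compute the plasticity index:
PI = LL - PL = 37.1 - 23.9 = 13.2
Then compute the liquidity index:
LI = (w - PL) / PI
LI = (46.6 - 23.9) / 13.2
LI = 1.72


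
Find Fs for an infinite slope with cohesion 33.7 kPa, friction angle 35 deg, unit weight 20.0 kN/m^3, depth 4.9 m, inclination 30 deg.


Using Fs = c / (gamma*H*sin(beta)*cos(beta)) + tan(phi)/tan(beta)
Cohesion contribution = 33.7 / (20.0*4.9*sin(30)*cos(30))
Cohesion contribution = 0.794151
Friction contribution = tan(35)/tan(30) = 1.2128
Fs = 0.794151 + 1.2128
Fs = 2.007


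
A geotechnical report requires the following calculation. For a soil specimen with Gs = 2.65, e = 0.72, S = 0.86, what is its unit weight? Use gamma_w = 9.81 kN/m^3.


Using gamma = gamma_w * (Gs + S*e) / (1 + e)
Numerator: Gs + S*e = 2.65 + 0.86*0.72 = 3.2692
Denominator: 1 + e = 1 + 0.72 = 1.72
gamma = 9.81 * 3.2692 / 1.72
gamma = 18.646 kN/m^3


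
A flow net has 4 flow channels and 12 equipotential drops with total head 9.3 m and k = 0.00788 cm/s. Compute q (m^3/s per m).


Result: 0.0002443 m^3/s per m

Derivation:
Convert k to m/s for unit consistency with H:
k = 0.00788 cm/s = 0.00788 / 100 m/s = 7.88e-05 m/s
Using q = k * H * Nf / Nd
Nf / Nd = 4 / 12 = 0.3333
q = 7.88e-05 * 9.3 * 0.3333
q = 0.0002443 m^3/s per m


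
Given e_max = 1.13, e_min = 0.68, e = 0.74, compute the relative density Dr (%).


Result: 86.67 %

Derivation:
Using Dr = (e_max - e) / (e_max - e_min) * 100
e_max - e = 1.13 - 0.74 = 0.39
e_max - e_min = 1.13 - 0.68 = 0.45
Dr = 0.39 / 0.45 * 100
Dr = 86.67 %


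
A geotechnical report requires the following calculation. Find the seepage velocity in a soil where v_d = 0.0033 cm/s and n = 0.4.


Using v_s = v_d / n
v_s = 0.0033 / 0.4
v_s = 0.00825 cm/s


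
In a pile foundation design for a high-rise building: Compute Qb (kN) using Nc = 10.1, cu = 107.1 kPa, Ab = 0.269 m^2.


Using Qb = Nc * cu * Ab
Qb = 10.1 * 107.1 * 0.269
Qb = 290.98 kN


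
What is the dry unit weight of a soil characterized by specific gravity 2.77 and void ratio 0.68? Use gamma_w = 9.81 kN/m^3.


Using gamma_d = Gs * gamma_w / (1 + e)
gamma_d = 2.77 * 9.81 / (1 + 0.68)
gamma_d = 2.77 * 9.81 / 1.68
gamma_d = 16.175 kN/m^3


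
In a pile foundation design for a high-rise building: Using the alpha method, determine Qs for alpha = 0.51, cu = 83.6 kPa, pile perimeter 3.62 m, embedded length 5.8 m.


Result: 895.19 kN

Derivation:
Using Qs = alpha * cu * perimeter * L
Qs = 0.51 * 83.6 * 3.62 * 5.8
Qs = 895.19 kN


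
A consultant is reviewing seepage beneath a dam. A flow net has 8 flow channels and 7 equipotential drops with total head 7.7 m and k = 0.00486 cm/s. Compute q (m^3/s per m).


Result: 0.0004277 m^3/s per m

Derivation:
Convert k to m/s for unit consistency with H:
k = 0.00486 cm/s = 0.00486 / 100 m/s = 4.86e-05 m/s
Using q = k * H * Nf / Nd
Nf / Nd = 8 / 7 = 1.1429
q = 4.86e-05 * 7.7 * 1.1429
q = 0.0004277 m^3/s per m


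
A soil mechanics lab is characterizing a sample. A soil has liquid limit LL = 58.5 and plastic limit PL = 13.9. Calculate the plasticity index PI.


Result: 44.6

Derivation:
Using PI = LL - PL
PI = 58.5 - 13.9
PI = 44.6


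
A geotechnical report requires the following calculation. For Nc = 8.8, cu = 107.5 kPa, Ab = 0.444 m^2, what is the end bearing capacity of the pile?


Result: 420.02 kN

Derivation:
Using Qb = Nc * cu * Ab
Qb = 8.8 * 107.5 * 0.444
Qb = 420.02 kN


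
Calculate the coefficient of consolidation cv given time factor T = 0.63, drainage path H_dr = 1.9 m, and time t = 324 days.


Using cv = T * H_dr^2 / t
H_dr^2 = 1.9^2 = 3.61
cv = 0.63 * 3.61 / 324
cv = 0.00702 m^2/day


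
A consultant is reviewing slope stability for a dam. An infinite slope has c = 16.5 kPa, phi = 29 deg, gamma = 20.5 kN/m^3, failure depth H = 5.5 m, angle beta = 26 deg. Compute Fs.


Using Fs = c / (gamma*H*sin(beta)*cos(beta)) + tan(phi)/tan(beta)
Cohesion contribution = 16.5 / (20.5*5.5*sin(26)*cos(26))
Cohesion contribution = 0.37142
Friction contribution = tan(29)/tan(26) = 1.1365
Fs = 0.37142 + 1.1365
Fs = 1.508


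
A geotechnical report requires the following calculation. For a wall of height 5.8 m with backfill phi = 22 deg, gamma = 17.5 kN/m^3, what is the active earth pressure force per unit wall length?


Compute active earth pressure coefficient:
Ka = tan^2(45 - phi/2) = tan^2(34.0) = 0.454962
Compute active force:
Pa = 0.5 * Ka * gamma * H^2
Pa = 0.5 * 0.454962 * 17.5 * 5.8^2
Pa = 133.92 kN/m


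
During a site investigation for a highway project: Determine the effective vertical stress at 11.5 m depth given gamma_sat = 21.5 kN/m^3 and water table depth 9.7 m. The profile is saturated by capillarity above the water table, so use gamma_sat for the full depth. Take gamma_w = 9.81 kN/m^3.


Total stress = gamma_sat * depth
sigma = 21.5 * 11.5 = 247.25 kPa
Pore water pressure u = gamma_w * (depth - d_wt)
u = 9.81 * (11.5 - 9.7) = 17.658 kPa
Effective stress = sigma - u
sigma' = 247.25 - 17.658 = 229.59 kPa


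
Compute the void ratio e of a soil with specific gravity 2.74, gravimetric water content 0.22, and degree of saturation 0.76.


Result: 0.7932

Derivation:
Using the relation e = Gs * w / S
e = 2.74 * 0.22 / 0.76
e = 0.7932


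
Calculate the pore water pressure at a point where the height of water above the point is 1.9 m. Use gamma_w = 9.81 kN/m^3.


Result: 18.64 kPa

Derivation:
Using u = gamma_w * h_w
u = 9.81 * 1.9
u = 18.64 kPa


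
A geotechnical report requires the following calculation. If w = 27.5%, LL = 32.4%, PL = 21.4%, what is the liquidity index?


Result: 0.555

Derivation:
First compute the plasticity index:
PI = LL - PL = 32.4 - 21.4 = 11.0
Then compute the liquidity index:
LI = (w - PL) / PI
LI = (27.5 - 21.4) / 11.0
LI = 0.555


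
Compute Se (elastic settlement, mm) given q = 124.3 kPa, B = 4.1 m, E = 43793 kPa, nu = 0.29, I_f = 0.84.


Result: 8.953 mm

Derivation:
Using Se = q * B * (1 - nu^2) * I_f / E
1 - nu^2 = 1 - 0.29^2 = 0.9159
Se = 124.3 * 4.1 * 0.9159 * 0.84 / 43793
Se = 0.008953 m
Convert to mm: Se = 0.008953 * 1000 = 8.953 mm


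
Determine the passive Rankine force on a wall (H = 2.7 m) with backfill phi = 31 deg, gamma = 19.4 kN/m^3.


Compute passive earth pressure coefficient:
Kp = tan^2(45 + phi/2) = tan^2(60.5) = 3.124035
Compute passive force:
Pp = 0.5 * Kp * gamma * H^2
Pp = 0.5 * 3.124035 * 19.4 * 2.7^2
Pp = 220.91 kN/m


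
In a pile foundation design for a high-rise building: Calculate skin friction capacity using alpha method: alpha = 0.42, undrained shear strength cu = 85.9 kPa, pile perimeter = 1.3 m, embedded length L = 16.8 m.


Using Qs = alpha * cu * perimeter * L
Qs = 0.42 * 85.9 * 1.3 * 16.8
Qs = 787.94 kN


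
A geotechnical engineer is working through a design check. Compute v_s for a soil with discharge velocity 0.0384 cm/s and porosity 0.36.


Result: 0.10667 cm/s

Derivation:
Using v_s = v_d / n
v_s = 0.0384 / 0.36
v_s = 0.10667 cm/s


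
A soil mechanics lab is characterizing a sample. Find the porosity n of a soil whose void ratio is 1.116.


Using the relation n = e / (1 + e)
n = 1.116 / (1 + 1.116)
n = 1.116 / 2.116
n = 0.5274


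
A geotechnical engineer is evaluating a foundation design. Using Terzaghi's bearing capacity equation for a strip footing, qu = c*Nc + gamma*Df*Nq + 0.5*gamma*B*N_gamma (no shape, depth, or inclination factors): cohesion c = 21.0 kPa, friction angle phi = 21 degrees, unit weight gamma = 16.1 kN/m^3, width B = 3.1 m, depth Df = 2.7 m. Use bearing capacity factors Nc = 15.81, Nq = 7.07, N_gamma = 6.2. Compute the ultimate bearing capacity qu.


Compute qu = c*Nc + gamma*Df*Nq + 0.5*gamma*B*N_gamma
Term 1: 21.0 * 15.81 = 332.01
Term 2: 16.1 * 2.7 * 7.07 = 307.3329
Term 3: 0.5 * 16.1 * 3.1 * 6.2 = 154.721
qu = 332.01 + 307.3329 + 154.721
qu = 794.06 kPa


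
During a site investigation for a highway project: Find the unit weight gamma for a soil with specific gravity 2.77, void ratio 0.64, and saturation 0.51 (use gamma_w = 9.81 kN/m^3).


Using gamma = gamma_w * (Gs + S*e) / (1 + e)
Numerator: Gs + S*e = 2.77 + 0.51*0.64 = 3.0964
Denominator: 1 + e = 1 + 0.64 = 1.64
gamma = 9.81 * 3.0964 / 1.64
gamma = 18.522 kN/m^3


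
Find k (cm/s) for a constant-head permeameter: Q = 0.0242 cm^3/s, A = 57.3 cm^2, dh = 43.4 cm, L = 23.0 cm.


Compute hydraulic gradient:
i = dh / L = 43.4 / 23.0 = 1.88696
Then apply Darcy's law:
k = Q / (A * i)
k = 0.0242 / (57.3 * 1.88696)
k = 0.0242 / 108.123
k = 0.000224 cm/s


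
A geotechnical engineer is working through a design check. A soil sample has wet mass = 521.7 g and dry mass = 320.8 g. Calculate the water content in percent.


Using w = (m_wet - m_dry) / m_dry * 100
m_wet - m_dry = 521.7 - 320.8 = 200.9 g
w = 200.9 / 320.8 * 100
w = 62.62 %


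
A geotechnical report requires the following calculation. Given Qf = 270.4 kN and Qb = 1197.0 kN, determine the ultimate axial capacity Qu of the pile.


Result: 1467.4 kN

Derivation:
Using Qu = Qf + Qb
Qu = 270.4 + 1197.0
Qu = 1467.4 kN


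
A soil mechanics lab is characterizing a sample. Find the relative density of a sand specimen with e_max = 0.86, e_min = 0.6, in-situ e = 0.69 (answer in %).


Using Dr = (e_max - e) / (e_max - e_min) * 100
e_max - e = 0.86 - 0.69 = 0.17
e_max - e_min = 0.86 - 0.6 = 0.26
Dr = 0.17 / 0.26 * 100
Dr = 65.38 %


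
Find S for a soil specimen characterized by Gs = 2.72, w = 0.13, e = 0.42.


Using S = Gs * w / e
S = 2.72 * 0.13 / 0.42
S = 0.8419


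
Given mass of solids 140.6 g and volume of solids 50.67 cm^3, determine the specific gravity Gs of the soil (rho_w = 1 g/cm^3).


Result: 2.775

Derivation:
Using Gs = m_s / (V_s * rho_w)
Since rho_w = 1 g/cm^3:
Gs = 140.6 / 50.67
Gs = 2.775


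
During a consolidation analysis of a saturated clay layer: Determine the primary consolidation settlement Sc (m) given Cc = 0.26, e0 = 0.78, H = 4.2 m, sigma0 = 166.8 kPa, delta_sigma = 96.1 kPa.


Result: 0.1212 m

Derivation:
Using Sc = Cc * H / (1 + e0) * log10((sigma0 + delta_sigma) / sigma0)
Stress ratio = (166.8 + 96.1) / 166.8 = 1.57614
log10(1.57614) = 0.197595
Cc * H / (1 + e0) = 0.26 * 4.2 / (1 + 0.78) = 0.613483
Sc = 0.613483 * 0.197595
Sc = 0.1212 m


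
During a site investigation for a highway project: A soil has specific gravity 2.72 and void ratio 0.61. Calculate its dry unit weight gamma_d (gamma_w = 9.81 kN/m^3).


Result: 16.573 kN/m^3

Derivation:
Using gamma_d = Gs * gamma_w / (1 + e)
gamma_d = 2.72 * 9.81 / (1 + 0.61)
gamma_d = 2.72 * 9.81 / 1.61
gamma_d = 16.573 kN/m^3


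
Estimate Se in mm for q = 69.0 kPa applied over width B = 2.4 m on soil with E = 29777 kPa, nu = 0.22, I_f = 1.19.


Result: 6.298 mm

Derivation:
Using Se = q * B * (1 - nu^2) * I_f / E
1 - nu^2 = 1 - 0.22^2 = 0.9516
Se = 69.0 * 2.4 * 0.9516 * 1.19 / 29777
Se = 0.006298 m
Convert to mm: Se = 0.006298 * 1000 = 6.298 mm


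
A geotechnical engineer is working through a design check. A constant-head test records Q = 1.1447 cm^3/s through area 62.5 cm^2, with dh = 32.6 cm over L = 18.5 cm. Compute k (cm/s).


Result: 0.010394 cm/s

Derivation:
Compute hydraulic gradient:
i = dh / L = 32.6 / 18.5 = 1.76216
Then apply Darcy's law:
k = Q / (A * i)
k = 1.1447 / (62.5 * 1.76216)
k = 1.1447 / 110.135
k = 0.010394 cm/s


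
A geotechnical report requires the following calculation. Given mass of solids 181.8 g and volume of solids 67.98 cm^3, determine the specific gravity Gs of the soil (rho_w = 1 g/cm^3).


Using Gs = m_s / (V_s * rho_w)
Since rho_w = 1 g/cm^3:
Gs = 181.8 / 67.98
Gs = 2.674


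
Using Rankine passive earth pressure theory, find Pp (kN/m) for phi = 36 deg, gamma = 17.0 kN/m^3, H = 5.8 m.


Compute passive earth pressure coefficient:
Kp = tan^2(45 + phi/2) = tan^2(63.0) = 3.85184
Compute passive force:
Pp = 0.5 * Kp * gamma * H^2
Pp = 0.5 * 3.85184 * 17.0 * 5.8^2
Pp = 1101.4 kN/m


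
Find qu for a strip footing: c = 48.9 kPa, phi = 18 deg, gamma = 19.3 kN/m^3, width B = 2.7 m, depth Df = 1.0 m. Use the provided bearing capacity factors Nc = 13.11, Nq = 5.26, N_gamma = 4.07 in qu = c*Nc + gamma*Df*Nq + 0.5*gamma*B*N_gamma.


Result: 848.64 kPa

Derivation:
Compute qu = c*Nc + gamma*Df*Nq + 0.5*gamma*B*N_gamma
Term 1: 48.9 * 13.11 = 641.079
Term 2: 19.3 * 1.0 * 5.26 = 101.518
Term 3: 0.5 * 19.3 * 2.7 * 4.07 = 106.04385
qu = 641.079 + 101.518 + 106.04385
qu = 848.64 kPa


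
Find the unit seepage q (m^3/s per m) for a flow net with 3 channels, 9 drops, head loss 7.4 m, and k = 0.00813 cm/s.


Convert k to m/s for unit consistency with H:
k = 0.00813 cm/s = 0.00813 / 100 m/s = 8.13e-05 m/s
Using q = k * H * Nf / Nd
Nf / Nd = 3 / 9 = 0.3333
q = 8.13e-05 * 7.4 * 0.3333
q = 0.0002005 m^3/s per m


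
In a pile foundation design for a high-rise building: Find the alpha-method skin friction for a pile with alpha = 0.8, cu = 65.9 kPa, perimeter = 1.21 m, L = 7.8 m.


Using Qs = alpha * cu * perimeter * L
Qs = 0.8 * 65.9 * 1.21 * 7.8
Qs = 497.57 kN


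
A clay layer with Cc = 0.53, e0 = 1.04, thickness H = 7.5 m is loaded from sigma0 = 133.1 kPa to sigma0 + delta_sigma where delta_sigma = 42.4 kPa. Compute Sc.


Result: 0.234 m

Derivation:
Using Sc = Cc * H / (1 + e0) * log10((sigma0 + delta_sigma) / sigma0)
Stress ratio = (133.1 + 42.4) / 133.1 = 1.31856
log10(1.31856) = 0.120099
Cc * H / (1 + e0) = 0.53 * 7.5 / (1 + 1.04) = 1.94853
Sc = 1.94853 * 0.120099
Sc = 0.234 m


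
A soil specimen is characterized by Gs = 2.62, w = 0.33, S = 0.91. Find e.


Result: 0.9501

Derivation:
Using the relation e = Gs * w / S
e = 2.62 * 0.33 / 0.91
e = 0.9501


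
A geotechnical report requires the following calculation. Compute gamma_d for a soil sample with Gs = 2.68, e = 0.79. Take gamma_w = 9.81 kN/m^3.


Using gamma_d = Gs * gamma_w / (1 + e)
gamma_d = 2.68 * 9.81 / (1 + 0.79)
gamma_d = 2.68 * 9.81 / 1.79
gamma_d = 14.688 kN/m^3


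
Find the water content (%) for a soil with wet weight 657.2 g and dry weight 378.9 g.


Using w = (m_wet - m_dry) / m_dry * 100
m_wet - m_dry = 657.2 - 378.9 = 278.3 g
w = 278.3 / 378.9 * 100
w = 73.45 %


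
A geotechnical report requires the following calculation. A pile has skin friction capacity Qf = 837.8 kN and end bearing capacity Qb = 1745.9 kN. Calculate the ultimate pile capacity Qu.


Result: 2583.7 kN

Derivation:
Using Qu = Qf + Qb
Qu = 837.8 + 1745.9
Qu = 2583.7 kN


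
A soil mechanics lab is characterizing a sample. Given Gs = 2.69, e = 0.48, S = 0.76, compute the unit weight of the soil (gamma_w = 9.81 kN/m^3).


Using gamma = gamma_w * (Gs + S*e) / (1 + e)
Numerator: Gs + S*e = 2.69 + 0.76*0.48 = 3.0548
Denominator: 1 + e = 1 + 0.48 = 1.48
gamma = 9.81 * 3.0548 / 1.48
gamma = 20.248 kN/m^3


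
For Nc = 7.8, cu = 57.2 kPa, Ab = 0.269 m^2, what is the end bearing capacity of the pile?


Using Qb = Nc * cu * Ab
Qb = 7.8 * 57.2 * 0.269
Qb = 120.02 kN


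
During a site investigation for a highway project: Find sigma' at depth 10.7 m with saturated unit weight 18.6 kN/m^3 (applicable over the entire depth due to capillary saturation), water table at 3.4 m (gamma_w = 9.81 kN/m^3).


Result: 127.41 kPa

Derivation:
Total stress = gamma_sat * depth
sigma = 18.6 * 10.7 = 199.02 kPa
Pore water pressure u = gamma_w * (depth - d_wt)
u = 9.81 * (10.7 - 3.4) = 71.613 kPa
Effective stress = sigma - u
sigma' = 199.02 - 71.613 = 127.41 kPa


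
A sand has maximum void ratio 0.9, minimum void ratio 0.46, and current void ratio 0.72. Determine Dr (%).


Using Dr = (e_max - e) / (e_max - e_min) * 100
e_max - e = 0.9 - 0.72 = 0.18
e_max - e_min = 0.9 - 0.46 = 0.44
Dr = 0.18 / 0.44 * 100
Dr = 40.91 %


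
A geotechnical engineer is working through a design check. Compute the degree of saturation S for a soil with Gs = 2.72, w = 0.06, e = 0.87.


Using S = Gs * w / e
S = 2.72 * 0.06 / 0.87
S = 0.1876


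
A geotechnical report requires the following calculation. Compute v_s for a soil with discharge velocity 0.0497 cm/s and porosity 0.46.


Result: 0.10804 cm/s

Derivation:
Using v_s = v_d / n
v_s = 0.0497 / 0.46
v_s = 0.10804 cm/s


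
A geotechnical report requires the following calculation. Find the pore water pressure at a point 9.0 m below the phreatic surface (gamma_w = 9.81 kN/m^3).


Using u = gamma_w * h_w
u = 9.81 * 9.0
u = 88.29 kPa


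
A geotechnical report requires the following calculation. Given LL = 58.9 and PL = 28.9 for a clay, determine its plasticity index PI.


Using PI = LL - PL
PI = 58.9 - 28.9
PI = 30.0


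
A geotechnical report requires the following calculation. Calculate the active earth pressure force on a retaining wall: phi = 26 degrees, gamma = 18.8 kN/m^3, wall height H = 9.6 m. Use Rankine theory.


Compute active earth pressure coefficient:
Ka = tan^2(45 - phi/2) = tan^2(32.0) = 0.390462
Compute active force:
Pa = 0.5 * Ka * gamma * H^2
Pa = 0.5 * 0.390462 * 18.8 * 9.6^2
Pa = 338.26 kN/m


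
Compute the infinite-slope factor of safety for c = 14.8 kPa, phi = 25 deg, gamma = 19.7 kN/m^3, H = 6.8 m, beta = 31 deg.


Result: 1.026

Derivation:
Using Fs = c / (gamma*H*sin(beta)*cos(beta)) + tan(phi)/tan(beta)
Cohesion contribution = 14.8 / (19.7*6.8*sin(31)*cos(31))
Cohesion contribution = 0.250254
Friction contribution = tan(25)/tan(31) = 0.776066
Fs = 0.250254 + 0.776066
Fs = 1.026


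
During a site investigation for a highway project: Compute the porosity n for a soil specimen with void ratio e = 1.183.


Using the relation n = e / (1 + e)
n = 1.183 / (1 + 1.183)
n = 1.183 / 2.183
n = 0.5419


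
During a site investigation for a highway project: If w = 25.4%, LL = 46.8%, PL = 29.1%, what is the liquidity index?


First compute the plasticity index:
PI = LL - PL = 46.8 - 29.1 = 17.7
Then compute the liquidity index:
LI = (w - PL) / PI
LI = (25.4 - 29.1) / 17.7
LI = -0.209


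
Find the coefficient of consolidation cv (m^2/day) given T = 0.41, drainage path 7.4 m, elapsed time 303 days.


Using cv = T * H_dr^2 / t
H_dr^2 = 7.4^2 = 54.76
cv = 0.41 * 54.76 / 303
cv = 0.0741 m^2/day


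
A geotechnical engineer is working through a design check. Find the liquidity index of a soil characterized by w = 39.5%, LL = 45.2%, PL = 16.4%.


Result: 0.802

Derivation:
First compute the plasticity index:
PI = LL - PL = 45.2 - 16.4 = 28.8
Then compute the liquidity index:
LI = (w - PL) / PI
LI = (39.5 - 16.4) / 28.8
LI = 0.802


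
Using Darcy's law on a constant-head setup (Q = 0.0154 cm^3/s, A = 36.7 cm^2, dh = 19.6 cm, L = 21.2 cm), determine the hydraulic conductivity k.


Result: 0.000454 cm/s

Derivation:
Compute hydraulic gradient:
i = dh / L = 19.6 / 21.2 = 0.924528
Then apply Darcy's law:
k = Q / (A * i)
k = 0.0154 / (36.7 * 0.924528)
k = 0.0154 / 33.9302
k = 0.000454 cm/s


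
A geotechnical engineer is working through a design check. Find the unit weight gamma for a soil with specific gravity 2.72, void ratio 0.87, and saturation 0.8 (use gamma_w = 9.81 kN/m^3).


Result: 17.92 kN/m^3

Derivation:
Using gamma = gamma_w * (Gs + S*e) / (1 + e)
Numerator: Gs + S*e = 2.72 + 0.8*0.87 = 3.416
Denominator: 1 + e = 1 + 0.87 = 1.87
gamma = 9.81 * 3.416 / 1.87
gamma = 17.92 kN/m^3


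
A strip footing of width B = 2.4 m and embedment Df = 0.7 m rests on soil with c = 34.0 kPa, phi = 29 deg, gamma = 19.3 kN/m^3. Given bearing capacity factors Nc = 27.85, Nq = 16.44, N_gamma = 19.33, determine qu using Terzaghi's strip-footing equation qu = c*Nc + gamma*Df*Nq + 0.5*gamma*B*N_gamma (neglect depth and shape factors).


Compute qu = c*Nc + gamma*Df*Nq + 0.5*gamma*B*N_gamma
Term 1: 34.0 * 27.85 = 946.9
Term 2: 19.3 * 0.7 * 16.44 = 222.1044
Term 3: 0.5 * 19.3 * 2.4 * 19.33 = 447.6828
qu = 946.9 + 222.1044 + 447.6828
qu = 1616.69 kPa


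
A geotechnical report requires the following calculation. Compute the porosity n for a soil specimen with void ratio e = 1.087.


Using the relation n = e / (1 + e)
n = 1.087 / (1 + 1.087)
n = 1.087 / 2.087
n = 0.5208


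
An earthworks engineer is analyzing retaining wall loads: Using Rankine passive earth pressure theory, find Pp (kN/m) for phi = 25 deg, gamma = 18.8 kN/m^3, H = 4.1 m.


Result: 389.33 kN/m

Derivation:
Compute passive earth pressure coefficient:
Kp = tan^2(45 + phi/2) = tan^2(57.5) = 2.463913
Compute passive force:
Pp = 0.5 * Kp * gamma * H^2
Pp = 0.5 * 2.463913 * 18.8 * 4.1^2
Pp = 389.33 kN/m


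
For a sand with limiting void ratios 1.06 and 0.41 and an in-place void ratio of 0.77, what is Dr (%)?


Using Dr = (e_max - e) / (e_max - e_min) * 100
e_max - e = 1.06 - 0.77 = 0.29
e_max - e_min = 1.06 - 0.41 = 0.65
Dr = 0.29 / 0.65 * 100
Dr = 44.62 %


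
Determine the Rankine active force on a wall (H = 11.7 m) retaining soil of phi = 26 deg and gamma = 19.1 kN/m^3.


Result: 510.45 kN/m

Derivation:
Compute active earth pressure coefficient:
Ka = tan^2(45 - phi/2) = tan^2(32.0) = 0.390462
Compute active force:
Pa = 0.5 * Ka * gamma * H^2
Pa = 0.5 * 0.390462 * 19.1 * 11.7^2
Pa = 510.45 kN/m


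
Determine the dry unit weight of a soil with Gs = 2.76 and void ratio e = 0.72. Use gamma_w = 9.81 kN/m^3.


Using gamma_d = Gs * gamma_w / (1 + e)
gamma_d = 2.76 * 9.81 / (1 + 0.72)
gamma_d = 2.76 * 9.81 / 1.72
gamma_d = 15.742 kN/m^3


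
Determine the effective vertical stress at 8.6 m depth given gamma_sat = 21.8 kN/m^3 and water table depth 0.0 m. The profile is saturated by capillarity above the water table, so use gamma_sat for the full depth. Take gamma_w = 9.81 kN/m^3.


Total stress = gamma_sat * depth
sigma = 21.8 * 8.6 = 187.48 kPa
Pore water pressure u = gamma_w * (depth - d_wt)
u = 9.81 * (8.6 - 0.0) = 84.366 kPa
Effective stress = sigma - u
sigma' = 187.48 - 84.366 = 103.11 kPa


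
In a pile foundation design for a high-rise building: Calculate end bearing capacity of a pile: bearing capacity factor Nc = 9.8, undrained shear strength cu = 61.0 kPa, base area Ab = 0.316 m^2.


Using Qb = Nc * cu * Ab
Qb = 9.8 * 61.0 * 0.316
Qb = 188.9 kN


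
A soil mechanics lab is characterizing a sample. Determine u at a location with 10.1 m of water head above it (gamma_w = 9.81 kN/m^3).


Using u = gamma_w * h_w
u = 9.81 * 10.1
u = 99.08 kPa


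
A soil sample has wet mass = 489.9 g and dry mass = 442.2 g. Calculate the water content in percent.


Result: 10.79 %

Derivation:
Using w = (m_wet - m_dry) / m_dry * 100
m_wet - m_dry = 489.9 - 442.2 = 47.7 g
w = 47.7 / 442.2 * 100
w = 10.79 %


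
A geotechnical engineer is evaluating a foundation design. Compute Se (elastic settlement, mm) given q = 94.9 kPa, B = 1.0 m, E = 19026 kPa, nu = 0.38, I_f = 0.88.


Result: 3.756 mm

Derivation:
Using Se = q * B * (1 - nu^2) * I_f / E
1 - nu^2 = 1 - 0.38^2 = 0.8556
Se = 94.9 * 1.0 * 0.8556 * 0.88 / 19026
Se = 0.003756 m
Convert to mm: Se = 0.003756 * 1000 = 3.756 mm


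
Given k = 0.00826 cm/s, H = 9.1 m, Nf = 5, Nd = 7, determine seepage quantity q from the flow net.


Convert k to m/s for unit consistency with H:
k = 0.00826 cm/s = 0.00826 / 100 m/s = 8.26e-05 m/s
Using q = k * H * Nf / Nd
Nf / Nd = 5 / 7 = 0.7143
q = 8.26e-05 * 9.1 * 0.7143
q = 0.0005369 m^3/s per m


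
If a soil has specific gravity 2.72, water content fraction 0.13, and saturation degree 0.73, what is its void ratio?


Using the relation e = Gs * w / S
e = 2.72 * 0.13 / 0.73
e = 0.4844


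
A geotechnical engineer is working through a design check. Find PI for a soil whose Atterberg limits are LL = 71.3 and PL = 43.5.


Using PI = LL - PL
PI = 71.3 - 43.5
PI = 27.8


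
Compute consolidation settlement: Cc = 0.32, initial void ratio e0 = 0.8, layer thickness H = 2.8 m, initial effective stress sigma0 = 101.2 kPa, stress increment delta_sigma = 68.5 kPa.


Using Sc = Cc * H / (1 + e0) * log10((sigma0 + delta_sigma) / sigma0)
Stress ratio = (101.2 + 68.5) / 101.2 = 1.67688
log10(1.67688) = 0.224501
Cc * H / (1 + e0) = 0.32 * 2.8 / (1 + 0.8) = 0.497778
Sc = 0.497778 * 0.224501
Sc = 0.1118 m


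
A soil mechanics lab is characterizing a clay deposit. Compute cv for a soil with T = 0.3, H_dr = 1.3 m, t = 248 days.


Result: 0.00204 m^2/day

Derivation:
Using cv = T * H_dr^2 / t
H_dr^2 = 1.3^2 = 1.69
cv = 0.3 * 1.69 / 248
cv = 0.00204 m^2/day


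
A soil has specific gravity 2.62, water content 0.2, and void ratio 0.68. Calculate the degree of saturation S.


Using S = Gs * w / e
S = 2.62 * 0.2 / 0.68
S = 0.7706


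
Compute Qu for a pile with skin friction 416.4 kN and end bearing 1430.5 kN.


Using Qu = Qf + Qb
Qu = 416.4 + 1430.5
Qu = 1846.9 kN


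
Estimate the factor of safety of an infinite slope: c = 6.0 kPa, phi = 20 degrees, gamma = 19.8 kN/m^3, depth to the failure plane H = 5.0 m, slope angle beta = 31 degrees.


Using Fs = c / (gamma*H*sin(beta)*cos(beta)) + tan(phi)/tan(beta)
Cohesion contribution = 6.0 / (19.8*5.0*sin(31)*cos(31))
Cohesion contribution = 0.137281
Friction contribution = tan(20)/tan(31) = 0.605748
Fs = 0.137281 + 0.605748
Fs = 0.743


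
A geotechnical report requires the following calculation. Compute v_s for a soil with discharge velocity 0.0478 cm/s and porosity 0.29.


Using v_s = v_d / n
v_s = 0.0478 / 0.29
v_s = 0.16483 cm/s


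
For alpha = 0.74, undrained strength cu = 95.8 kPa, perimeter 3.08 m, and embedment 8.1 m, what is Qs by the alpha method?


Result: 1768.61 kN

Derivation:
Using Qs = alpha * cu * perimeter * L
Qs = 0.74 * 95.8 * 3.08 * 8.1
Qs = 1768.61 kN


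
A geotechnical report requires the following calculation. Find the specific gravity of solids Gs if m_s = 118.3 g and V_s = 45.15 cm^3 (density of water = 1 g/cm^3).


Result: 2.62

Derivation:
Using Gs = m_s / (V_s * rho_w)
Since rho_w = 1 g/cm^3:
Gs = 118.3 / 45.15
Gs = 2.62


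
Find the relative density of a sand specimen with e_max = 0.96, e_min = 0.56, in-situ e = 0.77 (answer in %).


Result: 47.5 %

Derivation:
Using Dr = (e_max - e) / (e_max - e_min) * 100
e_max - e = 0.96 - 0.77 = 0.19
e_max - e_min = 0.96 - 0.56 = 0.4
Dr = 0.19 / 0.4 * 100
Dr = 47.5 %


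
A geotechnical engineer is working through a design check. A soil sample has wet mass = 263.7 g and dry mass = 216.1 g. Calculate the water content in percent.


Result: 22.03 %

Derivation:
Using w = (m_wet - m_dry) / m_dry * 100
m_wet - m_dry = 263.7 - 216.1 = 47.6 g
w = 47.6 / 216.1 * 100
w = 22.03 %


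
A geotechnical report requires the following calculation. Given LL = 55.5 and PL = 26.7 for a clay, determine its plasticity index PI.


Result: 28.8

Derivation:
Using PI = LL - PL
PI = 55.5 - 26.7
PI = 28.8


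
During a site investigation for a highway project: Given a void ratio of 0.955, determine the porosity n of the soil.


Result: 0.4885

Derivation:
Using the relation n = e / (1 + e)
n = 0.955 / (1 + 0.955)
n = 0.955 / 1.955
n = 0.4885


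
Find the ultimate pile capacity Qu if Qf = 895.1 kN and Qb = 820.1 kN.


Using Qu = Qf + Qb
Qu = 895.1 + 820.1
Qu = 1715.2 kN


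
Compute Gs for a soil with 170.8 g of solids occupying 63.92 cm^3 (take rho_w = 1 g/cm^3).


Using Gs = m_s / (V_s * rho_w)
Since rho_w = 1 g/cm^3:
Gs = 170.8 / 63.92
Gs = 2.672


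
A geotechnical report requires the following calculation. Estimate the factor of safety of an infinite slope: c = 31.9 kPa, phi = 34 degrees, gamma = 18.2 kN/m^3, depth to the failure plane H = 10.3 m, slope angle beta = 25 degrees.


Using Fs = c / (gamma*H*sin(beta)*cos(beta)) + tan(phi)/tan(beta)
Cohesion contribution = 31.9 / (18.2*10.3*sin(25)*cos(25))
Cohesion contribution = 0.444281
Friction contribution = tan(34)/tan(25) = 1.44649
Fs = 0.444281 + 1.44649
Fs = 1.891


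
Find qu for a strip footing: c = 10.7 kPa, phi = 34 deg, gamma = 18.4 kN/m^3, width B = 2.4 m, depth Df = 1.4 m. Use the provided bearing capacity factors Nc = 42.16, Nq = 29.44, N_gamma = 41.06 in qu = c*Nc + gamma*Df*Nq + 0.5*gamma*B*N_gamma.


Compute qu = c*Nc + gamma*Df*Nq + 0.5*gamma*B*N_gamma
Term 1: 10.7 * 42.16 = 451.112
Term 2: 18.4 * 1.4 * 29.44 = 758.3744
Term 3: 0.5 * 18.4 * 2.4 * 41.06 = 906.6048
qu = 451.112 + 758.3744 + 906.6048
qu = 2116.09 kPa


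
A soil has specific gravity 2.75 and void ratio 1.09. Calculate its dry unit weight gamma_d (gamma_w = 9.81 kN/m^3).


Using gamma_d = Gs * gamma_w / (1 + e)
gamma_d = 2.75 * 9.81 / (1 + 1.09)
gamma_d = 2.75 * 9.81 / 2.09
gamma_d = 12.908 kN/m^3


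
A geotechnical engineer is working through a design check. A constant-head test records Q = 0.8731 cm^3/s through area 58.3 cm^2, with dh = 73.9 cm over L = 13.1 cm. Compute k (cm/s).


Compute hydraulic gradient:
i = dh / L = 73.9 / 13.1 = 5.64122
Then apply Darcy's law:
k = Q / (A * i)
k = 0.8731 / (58.3 * 5.64122)
k = 0.8731 / 328.883
k = 0.002655 cm/s


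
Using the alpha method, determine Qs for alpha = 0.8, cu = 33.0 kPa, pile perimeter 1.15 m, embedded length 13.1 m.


Using Qs = alpha * cu * perimeter * L
Qs = 0.8 * 33.0 * 1.15 * 13.1
Qs = 397.72 kN


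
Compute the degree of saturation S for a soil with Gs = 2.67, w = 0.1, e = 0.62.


Using S = Gs * w / e
S = 2.67 * 0.1 / 0.62
S = 0.4306


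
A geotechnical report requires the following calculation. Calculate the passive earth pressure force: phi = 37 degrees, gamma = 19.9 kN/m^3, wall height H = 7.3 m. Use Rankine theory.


Compute passive earth pressure coefficient:
Kp = tan^2(45 + phi/2) = tan^2(63.5) = 4.022791
Compute passive force:
Pp = 0.5 * Kp * gamma * H^2
Pp = 0.5 * 4.022791 * 19.9 * 7.3^2
Pp = 2133.03 kN/m


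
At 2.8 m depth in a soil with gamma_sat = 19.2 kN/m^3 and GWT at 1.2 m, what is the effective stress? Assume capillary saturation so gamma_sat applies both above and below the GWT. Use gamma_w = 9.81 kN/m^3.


Total stress = gamma_sat * depth
sigma = 19.2 * 2.8 = 53.76 kPa
Pore water pressure u = gamma_w * (depth - d_wt)
u = 9.81 * (2.8 - 1.2) = 15.696 kPa
Effective stress = sigma - u
sigma' = 53.76 - 15.696 = 38.06 kPa


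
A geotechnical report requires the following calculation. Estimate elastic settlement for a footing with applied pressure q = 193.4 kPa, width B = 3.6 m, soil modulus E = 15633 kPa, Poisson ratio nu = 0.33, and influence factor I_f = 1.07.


Using Se = q * B * (1 - nu^2) * I_f / E
1 - nu^2 = 1 - 0.33^2 = 0.8911
Se = 193.4 * 3.6 * 0.8911 * 1.07 / 15633
Se = 0.042465 m
Convert to mm: Se = 0.042465 * 1000 = 42.465 mm


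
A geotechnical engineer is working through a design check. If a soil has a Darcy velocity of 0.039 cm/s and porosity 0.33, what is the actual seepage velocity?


Using v_s = v_d / n
v_s = 0.039 / 0.33
v_s = 0.11818 cm/s


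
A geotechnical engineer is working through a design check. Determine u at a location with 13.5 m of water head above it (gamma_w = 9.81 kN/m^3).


Result: 132.44 kPa

Derivation:
Using u = gamma_w * h_w
u = 9.81 * 13.5
u = 132.44 kPa


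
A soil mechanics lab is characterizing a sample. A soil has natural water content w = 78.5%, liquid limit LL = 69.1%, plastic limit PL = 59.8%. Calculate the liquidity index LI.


First compute the plasticity index:
PI = LL - PL = 69.1 - 59.8 = 9.3
Then compute the liquidity index:
LI = (w - PL) / PI
LI = (78.5 - 59.8) / 9.3
LI = 2.011
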